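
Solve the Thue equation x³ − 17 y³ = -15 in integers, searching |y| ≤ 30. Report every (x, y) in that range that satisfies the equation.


The equation is x³ - 17y³ = -15. For fixed y, x³ = 17·y³ − 15, so a solution requires the RHS to be a perfect cube.
Strategy: iterate y from -30 to 30, compute RHS = 17·y³ − 15, and check whether it is a (positive or negative) perfect cube.
Check small values of y:
  y = 0: RHS = -15 is not a perfect cube.
  y = 1: RHS = 2 is not a perfect cube.
  y = -1: RHS = -32 is not a perfect cube.
  y = 2: RHS = 121 is not a perfect cube.
  y = -2: RHS = -151 is not a perfect cube.
  y = 3: RHS = 444 is not a perfect cube.
  y = -3: RHS = -474 is not a perfect cube.
Continuing the search up to |y| = 30 finds no solutions either.
No (x, y) in the scanned range satisfies the equation.

No integer solutions with |y| ≤ 30.


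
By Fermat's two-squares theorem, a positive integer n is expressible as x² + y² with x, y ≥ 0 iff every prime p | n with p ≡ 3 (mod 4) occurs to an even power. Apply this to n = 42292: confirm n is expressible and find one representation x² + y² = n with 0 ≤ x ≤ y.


Step 1: Factor n = 42292 = 2^2 · 97 · 109.
Step 2: Check the mod-4 condition on each prime factor: 2 = 2 (special); 97 ≡ 1 (mod 4), exponent 1; 109 ≡ 1 (mod 4), exponent 1.
All primes ≡ 3 (mod 4) appear to even exponent (or don't appear), so by the two-squares theorem n IS expressible as a sum of two squares.
Step 3: Build a representation. Group n = k² · m with k = 2 and m = 97 · 109 = 10573 (a product of primes ≡ 1 (mod 4)); a representation of m scales to one of n via (k·x)² + (k·y)² = k²(x² + y²). Each prime p ≡ 1 (mod 4) is itself a sum of two squares; find a² by testing p − a² for a perfect square:
  97: 97 − 1² = 96, 97 − 2² = 93, 97 − 3² = 88, 97 − 4² = 81 = 9² ⇒ 97 = 4² + 9².
  109: 109 − 1² = 108, 109 − 2² = 105, 109 − 3² = 100 = 10² ⇒ 109 = 3² + 10².
  Combine using the Brahmagupta–Fibonacci identity (a² + b²)(c² + d²) = (ac − bd)² + (ad + bc)² = (ac + bd)² + (ad − bc)²:
  97 · 109 = 10573: from (4² + 9²)(3² + 10²), take (4·3 − 9·10, 4·10 + 9·3) = (12 − 90, 40 + 27) = (-78, 67); dropping signs (only squares matter) gives (78, 67); check 78² + 67² = 6084 + 4489 = 10573 ✓.
  Scale by k = 2: (2·78, 2·67) = (156, 134).
Step 4: Order so x ≤ y and verify: 134² + 156² = 17956 + 24336 = 42292 = n. ✓

n = 42292 = 134² + 156² (one valid representation with x ≤ y).


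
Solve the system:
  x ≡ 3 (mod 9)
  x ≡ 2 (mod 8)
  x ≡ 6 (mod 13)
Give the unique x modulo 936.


Moduli 9, 8, 13 are pairwise coprime; by CRT there is a unique solution modulo M = 9 · 8 · 13 = 936.
Solve pairwise, accumulating the modulus:
  Start with x ≡ 3 (mod 9).
  Combine with x ≡ 2 (mod 8): since gcd(9, 8) = 1, we get a unique residue mod 72.
    Write x = 3 + 9·t and substitute into x ≡ 2 (mod 8): 9·t ≡ 2 − 3 = -1 (mod 8).
    Reduce coefficients mod 8: 1·t ≡ 7 (mod 8).
    So t ≡ 7 (mod 8).
    Then x = 3 + 9·7 = 66, valid modulo lcm(9, 8) = 72: x ≡ 66 (mod 72).
  Combine with x ≡ 6 (mod 13): since gcd(72, 13) = 1, we get a unique residue mod 936.
    Write x = 66 + 72·t and substitute into x ≡ 6 (mod 13): 72·t ≡ 6 − 66 = -60 (mod 13).
    Reduce coefficients mod 13: 7·t ≡ 5 (mod 13).
    The inverse of 7 mod 13 is 2 (since 7·2 = 14 = 1·13 + 1), so t ≡ 2·5 = 10 ≡ 10 (mod 13).
    Then x = 66 + 72·10 = 786, valid modulo lcm(72, 13) = 936: x ≡ 786 (mod 936).
Verify: 786 mod 9 = 3 ✓, 786 mod 8 = 2 ✓, 786 mod 13 = 6 ✓.

x ≡ 786 (mod 936).


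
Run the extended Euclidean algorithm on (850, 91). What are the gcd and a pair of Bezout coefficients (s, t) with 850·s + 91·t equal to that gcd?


Euclidean algorithm on (850, 91) — divide until remainder is 0:
  850 = 9 · 91 + 31
  91 = 2 · 31 + 29
  31 = 1 · 29 + 2
  29 = 14 · 2 + 1
  2 = 2 · 1 + 0
gcd(850, 91) = 1.
Track Bezout coefficients alongside the remainders: start with r₀ = 850 = a·1 + b·0 (s = 1, t = 0) and r₁ = 91 = a·0 + b·1 (s = 0, t = 1); each new remainder r_{k+1} = r_{k-1} − q_k·r_k inherits s_{k+1} = s_{k-1} − q_k·s_k, t_{k+1} = t_{k-1} − q_k·t_k, so r_k = a·s_k + b·t_k at every step:
  q = 9: r = 31, s = 1 − 9·0 = 1, t = 0 − 9·1 = -9  (check: 850·1 + 91·(-9) = 31)
  q = 2: r = 29, s = 0 − 2·1 = -2, t = 1 − 2·(-9) = 19  (check: 850·(-2) + 91·19 = 29)
  q = 1: r = 2, s = 1 − 1·(-2) = 3, t = -9 − 1·19 = -28  (check: 850·3 + 91·(-28) = 2)
  q = 14: r = 1, s = -2 − 14·3 = -44, t = 19 − 14·(-28) = 411  (check: 850·(-44) + 91·411 = 1)
The row with r = 1 (the gcd) gives the Bezout coefficients s = -44, t = 411.
Result: 850 · (-44) + 91 · (411) = 1.

gcd(850, 91) = 1; s = -44, t = 411 (check: 850·(-44) + 91·411 = 1).


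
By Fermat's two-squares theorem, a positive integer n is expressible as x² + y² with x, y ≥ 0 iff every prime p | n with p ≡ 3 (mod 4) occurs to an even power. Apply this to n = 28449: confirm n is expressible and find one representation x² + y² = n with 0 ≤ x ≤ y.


Step 1: Factor n = 28449 = 3^2 · 29 · 109.
Step 2: Check the mod-4 condition on each prime factor: 3 ≡ 3 (mod 4), exponent 2 (must be even); 29 ≡ 1 (mod 4), exponent 1; 109 ≡ 1 (mod 4), exponent 1.
All primes ≡ 3 (mod 4) appear to even exponent (or don't appear), so by the two-squares theorem n IS expressible as a sum of two squares.
Step 3: Build a representation. Group n = k² · m with k = 3 and m = 29 · 109 = 3161 (a product of primes ≡ 1 (mod 4)); a representation of m scales to one of n via (k·x)² + (k·y)² = k²(x² + y²). Each prime p ≡ 1 (mod 4) is itself a sum of two squares; find a² by testing p − a² for a perfect square:
  29: 29 − 1² = 28, 29 − 2² = 25 = 5² ⇒ 29 = 2² + 5².
  109: 109 − 1² = 108, 109 − 2² = 105, 109 − 3² = 100 = 10² ⇒ 109 = 3² + 10².
  Combine using the Brahmagupta–Fibonacci identity (a² + b²)(c² + d²) = (ac − bd)² + (ad + bc)² = (ac + bd)² + (ad − bc)²:
  29 · 109 = 3161: from (2² + 5²)(3² + 10²), take (2·3 − 5·10, 2·10 + 5·3) = (6 − 50, 20 + 15) = (-44, 35); dropping signs (only squares matter) gives (44, 35); check 44² + 35² = 1936 + 1225 = 3161 ✓.
  Scale by k = 3: (3·44, 3·35) = (132, 105).
Step 4: Order so x ≤ y and verify: 105² + 132² = 11025 + 17424 = 28449 = n. ✓

n = 28449 = 105² + 132² (one valid representation with x ≤ y).


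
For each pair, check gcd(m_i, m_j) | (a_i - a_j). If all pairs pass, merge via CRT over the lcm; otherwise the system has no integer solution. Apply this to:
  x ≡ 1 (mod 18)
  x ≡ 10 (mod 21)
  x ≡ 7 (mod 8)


Moduli 18, 21, 8 are not pairwise coprime, so CRT works modulo lcm(m_i) when all pairwise compatibility conditions hold.
Pairwise compatibility: gcd(m_i, m_j) must divide a_i - a_j for every pair.
Merge one congruence at a time:
  Start: x ≡ 1 (mod 18).
  Combine with x ≡ 10 (mod 21): gcd(18, 21) = 3; 10 - 1 = 9, which IS divisible by 3, so compatible.
    Write x = 1 + 18·t and substitute into x ≡ 10 (mod 21): 18·t ≡ 10 − 1 = 9 (mod 21).
    Divide the congruence (and modulus) by g = 3: 6·t ≡ 3 (mod 7).
    The inverse of 6 mod 7 is 6 (since 6·6 = 36 = 5·7 + 1), so t ≡ 6·3 = 18 ≡ 4 (mod 7).
    Then x = 1 + 18·4 = 73, valid modulo lcm(18, 21) = 126: x ≡ 73 (mod 126).
  Combine with x ≡ 7 (mod 8): gcd(126, 8) = 2; 7 - 73 = -66, which IS divisible by 2, so compatible.
    Write x = 73 + 126·t and substitute into x ≡ 7 (mod 8): 126·t ≡ 7 − 73 = -66 (mod 8).
    Divide the congruence (and modulus) by g = 2: 63·t ≡ -33 (mod 4).
    Reduce coefficients mod 4: 3·t ≡ 3 (mod 4).
    The inverse of 3 mod 4 is 3 (since 3·3 = 9 = 2·4 + 1), so t ≡ 3·3 = 9 ≡ 1 (mod 4).
    Then x = 73 + 126·1 = 199, valid modulo lcm(126, 8) = 504: x ≡ 199 (mod 504).
Verify: 199 mod 18 = 1, 199 mod 21 = 10, 199 mod 8 = 7.

x ≡ 199 (mod 504).


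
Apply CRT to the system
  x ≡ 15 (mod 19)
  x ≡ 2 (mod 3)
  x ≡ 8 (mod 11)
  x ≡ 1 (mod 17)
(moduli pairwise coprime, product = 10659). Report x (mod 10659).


Product of moduli M = 19 · 3 · 11 · 17 = 10659.
Merge one congruence at a time:
  Start: x ≡ 15 (mod 19).
  Combine with x ≡ 2 (mod 3); new modulus lcm = 57.
    Write x = 15 + 19·t and substitute into x ≡ 2 (mod 3): 19·t ≡ 2 − 15 = -13 (mod 3).
    Reduce coefficients mod 3: 1·t ≡ 2 (mod 3).
    So t ≡ 2 (mod 3).
    Then x = 15 + 19·2 = 53, valid modulo lcm(19, 3) = 57: x ≡ 53 (mod 57).
  Combine with x ≡ 8 (mod 11); new modulus lcm = 627.
    Write x = 53 + 57·t and substitute into x ≡ 8 (mod 11): 57·t ≡ 8 − 53 = -45 (mod 11).
    Reduce coefficients mod 11: 2·t ≡ 10 (mod 11).
    The inverse of 2 mod 11 is 6 (since 2·6 = 12 = 1·11 + 1), so t ≡ 6·10 = 60 ≡ 5 (mod 11).
    Then x = 53 + 57·5 = 338, valid modulo lcm(57, 11) = 627: x ≡ 338 (mod 627).
  Combine with x ≡ 1 (mod 17); new modulus lcm = 10659.
    Write x = 338 + 627·t and substitute into x ≡ 1 (mod 17): 627·t ≡ 1 − 338 = -337 (mod 17).
    Reduce coefficients mod 17: 15·t ≡ 3 (mod 17).
    The inverse of 15 mod 17 is 8 (since 15·8 = 120 = 7·17 + 1), so t ≡ 8·3 = 24 ≡ 7 (mod 17).
    Then x = 338 + 627·7 = 4727, valid modulo lcm(627, 17) = 10659: x ≡ 4727 (mod 10659).
Verify against each original: 4727 mod 19 = 15, 4727 mod 3 = 2, 4727 mod 11 = 8, 4727 mod 17 = 1.

x ≡ 4727 (mod 10659).


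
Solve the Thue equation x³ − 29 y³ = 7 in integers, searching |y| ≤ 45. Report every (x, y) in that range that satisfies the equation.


The equation is x³ - 29y³ = 7. For fixed y, x³ = 29·y³ + 7, so a solution requires the RHS to be a perfect cube.
Strategy: iterate y from -45 to 45, compute RHS = 29·y³ + 7, and check whether it is a (positive or negative) perfect cube.
Check small values of y:
  y = 0: RHS = 7 is not a perfect cube.
  y = 1: RHS = 36 is not a perfect cube.
  y = -1: RHS = -22 is not a perfect cube.
  y = 2: RHS = 239 is not a perfect cube.
  y = -2: RHS = -225 is not a perfect cube.
  y = 3: RHS = 790 is not a perfect cube.
  y = -3: RHS = -776 is not a perfect cube.
Continuing the search up to |y| = 45 finds no solutions either.
No (x, y) in the scanned range satisfies the equation.

No integer solutions with |y| ≤ 45.


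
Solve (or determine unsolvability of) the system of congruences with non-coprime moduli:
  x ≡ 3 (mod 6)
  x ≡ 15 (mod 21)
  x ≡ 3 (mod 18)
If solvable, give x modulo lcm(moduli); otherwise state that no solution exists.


Moduli 6, 21, 18 are not pairwise coprime, so CRT works modulo lcm(m_i) when all pairwise compatibility conditions hold.
Pairwise compatibility: gcd(m_i, m_j) must divide a_i - a_j for every pair.
Merge one congruence at a time:
  Start: x ≡ 3 (mod 6).
  Combine with x ≡ 15 (mod 21): gcd(6, 21) = 3; 15 - 3 = 12, which IS divisible by 3, so compatible.
    Write x = 3 + 6·t and substitute into x ≡ 15 (mod 21): 6·t ≡ 15 − 3 = 12 (mod 21).
    Divide the congruence (and modulus) by g = 3: 2·t ≡ 4 (mod 7).
    The inverse of 2 mod 7 is 4 (since 2·4 = 8 = 1·7 + 1), so t ≡ 4·4 = 16 ≡ 2 (mod 7).
    Then x = 3 + 6·2 = 15, valid modulo lcm(6, 21) = 42: x ≡ 15 (mod 42).
  Combine with x ≡ 3 (mod 18): gcd(42, 18) = 6; 3 - 15 = -12, which IS divisible by 6, so compatible.
    Write x = 15 + 42·t and substitute into x ≡ 3 (mod 18): 42·t ≡ 3 − 15 = -12 (mod 18).
    Divide the congruence (and modulus) by g = 6: 7·t ≡ -2 (mod 3).
    Reduce coefficients mod 3: 1·t ≡ 1 (mod 3).
    So t ≡ 1 (mod 3).
    Then x = 15 + 42·1 = 57, valid modulo lcm(42, 18) = 126: x ≡ 57 (mod 126).
Verify: 57 mod 6 = 3, 57 mod 21 = 15, 57 mod 18 = 3.

x ≡ 57 (mod 126).


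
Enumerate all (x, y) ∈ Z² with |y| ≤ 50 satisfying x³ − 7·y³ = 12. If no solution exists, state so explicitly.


The equation is x³ - 7y³ = 12. For fixed y, x³ = 7·y³ + 12, so a solution requires the RHS to be a perfect cube.
Strategy: iterate y from -50 to 50, compute RHS = 7·y³ + 12, and check whether it is a (positive or negative) perfect cube.
Check small values of y:
  y = 0: RHS = 12 is not a perfect cube.
  y = 1: RHS = 19 is not a perfect cube.
  y = -1: RHS = 5 is not a perfect cube.
  y = 2: RHS = 68 is not a perfect cube.
  y = -2: RHS = -44 is not a perfect cube.
  y = 3: RHS = 201 is not a perfect cube.
  y = -3: RHS = -177 is not a perfect cube.
Continuing the search up to |y| = 50 finds no solutions either.
No (x, y) in the scanned range satisfies the equation.

No integer solutions with |y| ≤ 50.


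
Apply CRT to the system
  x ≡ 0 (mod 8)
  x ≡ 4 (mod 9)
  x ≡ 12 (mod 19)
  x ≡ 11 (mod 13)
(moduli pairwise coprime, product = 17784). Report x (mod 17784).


Product of moduli M = 8 · 9 · 19 · 13 = 17784.
Merge one congruence at a time:
  Start: x ≡ 0 (mod 8).
  Combine with x ≡ 4 (mod 9); new modulus lcm = 72.
    Write x = 0 + 8·t and substitute into x ≡ 4 (mod 9): 8·t ≡ 4 − 0 = 4 (mod 9).
    The inverse of 8 mod 9 is 8 (since 8·8 = 64 = 7·9 + 1), so t ≡ 8·4 = 32 ≡ 5 (mod 9).
    Then x = 0 + 8·5 = 40, valid modulo lcm(8, 9) = 72: x ≡ 40 (mod 72).
  Combine with x ≡ 12 (mod 19); new modulus lcm = 1368.
    Write x = 40 + 72·t and substitute into x ≡ 12 (mod 19): 72·t ≡ 12 − 40 = -28 (mod 19).
    Reduce coefficients mod 19: 15·t ≡ 10 (mod 19).
    The inverse of 15 mod 19 is 14 (since 15·14 = 210 = 11·19 + 1), so t ≡ 14·10 = 140 ≡ 7 (mod 19).
    Then x = 40 + 72·7 = 544, valid modulo lcm(72, 19) = 1368: x ≡ 544 (mod 1368).
  Combine with x ≡ 11 (mod 13); new modulus lcm = 17784.
    Write x = 544 + 1368·t and substitute into x ≡ 11 (mod 13): 1368·t ≡ 11 − 544 = -533 (mod 13).
    Reduce coefficients mod 13: 3·t ≡ 0 (mod 13).
    The inverse of 3 mod 13 is 9 (since 3·9 = 27 = 2·13 + 1), so t ≡ 9·0 = 0 ≡ 0 (mod 13).
    Then x = 544 + 1368·0 = 544, valid modulo lcm(1368, 13) = 17784: x ≡ 544 (mod 17784).
Verify against each original: 544 mod 8 = 0, 544 mod 9 = 4, 544 mod 19 = 12, 544 mod 13 = 11.

x ≡ 544 (mod 17784).


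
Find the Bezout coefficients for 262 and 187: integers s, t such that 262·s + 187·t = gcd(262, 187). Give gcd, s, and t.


Euclidean algorithm on (262, 187) — divide until remainder is 0:
  262 = 1 · 187 + 75
  187 = 2 · 75 + 37
  75 = 2 · 37 + 1
  37 = 37 · 1 + 0
gcd(262, 187) = 1.
Track Bezout coefficients alongside the remainders: start with r₀ = 262 = a·1 + b·0 (s = 1, t = 0) and r₁ = 187 = a·0 + b·1 (s = 0, t = 1); each new remainder r_{k+1} = r_{k-1} − q_k·r_k inherits s_{k+1} = s_{k-1} − q_k·s_k, t_{k+1} = t_{k-1} − q_k·t_k, so r_k = a·s_k + b·t_k at every step:
  q = 1: r = 75, s = 1 − 1·0 = 1, t = 0 − 1·1 = -1  (check: 262·1 + 187·(-1) = 75)
  q = 2: r = 37, s = 0 − 2·1 = -2, t = 1 − 2·(-1) = 3  (check: 262·(-2) + 187·3 = 37)
  q = 2: r = 1, s = 1 − 2·(-2) = 5, t = -1 − 2·3 = -7  (check: 262·5 + 187·(-7) = 1)
The row with r = 1 (the gcd) gives the Bezout coefficients s = 5, t = -7.
Result: 262 · (5) + 187 · (-7) = 1.

gcd(262, 187) = 1; s = 5, t = -7 (check: 262·5 + 187·(-7) = 1).


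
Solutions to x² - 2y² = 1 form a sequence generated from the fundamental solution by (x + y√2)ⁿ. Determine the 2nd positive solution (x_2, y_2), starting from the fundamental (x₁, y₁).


Step 1: Find the fundamental solution (x₁, y₁) of x² - 2y² = 1.
  Expand √2 as a continued fraction. a₀ = ⌊√2⌋ = 1; iterate m_{k+1} = d_k·a_k − m_k, d_{k+1} = (2 − m_{k+1}²)/d_k, a_{k+1} = ⌊(a₀ + m_{k+1})/d_{k+1}⌋ (starting m₀ = 0, d₀ = 1), with convergents p_k = a_k·p_{k-1} + p_{k-2}, q_k = a_k·q_{k-1} + q_{k-2} (p₋₁ = 1, q₋₁ = 0):
  k = 0: a₀ = 1; p₀/q₀ = 1/1; p₀² − 2·q₀² = 1 − 2 = -1.
  k = 1: m = 1, d = 1, a = ⌊(1 + 1)/1⌋ = 2; p/q = (2·1 + 1)/(2·1 + 0) = 3/2; p² − 2·q² = 9 − 8 = 1.
  The first convergent with p² − 2·q² = 1 gives the fundamental solution (x₁, y₁) = (3, 2).
Step 2: Apply the recurrence (x_{n+1}, y_{n+1}) = (x₁x_n + 2y₁y_n, x₁y_n + y₁x_n) repeatedly.
  From (x_1, y_1) = (3, 2): x_2 = 3·3 + 2·2·2 = 17; y_2 = 3·2 + 2·3 = 12.
Step 3: Verify x_2² - 2·y_2² = 289 - 288 = 1 (should be 1). ✓

(x_1, y_1) = (3, 2); (x_2, y_2) = (17, 12).


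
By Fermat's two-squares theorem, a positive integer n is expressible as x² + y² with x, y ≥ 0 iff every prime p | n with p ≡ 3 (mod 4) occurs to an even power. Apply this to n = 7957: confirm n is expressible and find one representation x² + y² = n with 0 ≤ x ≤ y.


Step 1: Factor n = 7957 = 73 · 109.
Step 2: Check the mod-4 condition on each prime factor: 73 ≡ 1 (mod 4), exponent 1; 109 ≡ 1 (mod 4), exponent 1.
All primes ≡ 3 (mod 4) appear to even exponent (or don't appear), so by the two-squares theorem n IS expressible as a sum of two squares.
Step 3: Build a representation. Here n = 73 · 109 is a product of primes ≡ 1 (mod 4). Each prime p ≡ 1 (mod 4) is itself a sum of two squares; find a² by testing p − a² for a perfect square:
  73: 73 − 1² = 72, 73 − 2² = 69, 73 − 3² = 64 = 8² ⇒ 73 = 3² + 8².
  109: 109 − 1² = 108, 109 − 2² = 105, 109 − 3² = 100 = 10² ⇒ 109 = 3² + 10².
  Combine using the Brahmagupta–Fibonacci identity (a² + b²)(c² + d²) = (ac − bd)² + (ad + bc)² = (ac + bd)² + (ad − bc)²:
  73 · 109 = 7957: from (3² + 8²)(3² + 10²), take (3·3 − 8·10, 3·10 + 8·3) = (9 − 80, 30 + 24) = (-71, 54); dropping signs (only squares matter) gives (71, 54); check 71² + 54² = 5041 + 2916 = 7957 ✓.
Step 4: Order so x ≤ y and verify: 54² + 71² = 2916 + 5041 = 7957 = n. ✓

n = 7957 = 54² + 71² (one valid representation with x ≤ y).


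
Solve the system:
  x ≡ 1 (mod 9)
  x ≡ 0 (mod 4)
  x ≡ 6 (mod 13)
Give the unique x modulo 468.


Moduli 9, 4, 13 are pairwise coprime; by CRT there is a unique solution modulo M = 9 · 4 · 13 = 468.
Solve pairwise, accumulating the modulus:
  Start with x ≡ 1 (mod 9).
  Combine with x ≡ 0 (mod 4): since gcd(9, 4) = 1, we get a unique residue mod 36.
    Write x = 1 + 9·t and substitute into x ≡ 0 (mod 4): 9·t ≡ 0 − 1 = -1 (mod 4).
    Reduce coefficients mod 4: 1·t ≡ 3 (mod 4).
    So t ≡ 3 (mod 4).
    Then x = 1 + 9·3 = 28, valid modulo lcm(9, 4) = 36: x ≡ 28 (mod 36).
  Combine with x ≡ 6 (mod 13): since gcd(36, 13) = 1, we get a unique residue mod 468.
    Write x = 28 + 36·t and substitute into x ≡ 6 (mod 13): 36·t ≡ 6 − 28 = -22 (mod 13).
    Reduce coefficients mod 13: 10·t ≡ 4 (mod 13).
    The inverse of 10 mod 13 is 4 (since 10·4 = 40 = 3·13 + 1), so t ≡ 4·4 = 16 ≡ 3 (mod 13).
    Then x = 28 + 36·3 = 136, valid modulo lcm(36, 13) = 468: x ≡ 136 (mod 468).
Verify: 136 mod 9 = 1 ✓, 136 mod 4 = 0 ✓, 136 mod 13 = 6 ✓.

x ≡ 136 (mod 468).


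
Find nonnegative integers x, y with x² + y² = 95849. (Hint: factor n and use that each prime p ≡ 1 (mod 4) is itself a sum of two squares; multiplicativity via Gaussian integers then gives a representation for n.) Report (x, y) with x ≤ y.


Step 1: Factor n = 95849 = 13 · 73 · 101.
Step 2: Check the mod-4 condition on each prime factor: 13 ≡ 1 (mod 4), exponent 1; 73 ≡ 1 (mod 4), exponent 1; 101 ≡ 1 (mod 4), exponent 1.
All primes ≡ 3 (mod 4) appear to even exponent (or don't appear), so by the two-squares theorem n IS expressible as a sum of two squares.
Step 3: Build a representation. Here n = 13 · 73 · 101 is a product of primes ≡ 1 (mod 4). Each prime p ≡ 1 (mod 4) is itself a sum of two squares; find a² by testing p − a² for a perfect square:
  13: 13 − 1² = 12, 13 − 2² = 9 = 3² ⇒ 13 = 2² + 3².
  73: 73 − 1² = 72, 73 − 2² = 69, 73 − 3² = 64 = 8² ⇒ 73 = 3² + 8².
  101: 101 − 1² = 100 = 10² ⇒ 101 = 1² + 10².
  Combine using the Brahmagupta–Fibonacci identity (a² + b²)(c² + d²) = (ac − bd)² + (ad + bc)² = (ac + bd)² + (ad − bc)²:
  13 · 73 = 949: from (2² + 3²)(3² + 8²), take (2·3 − 3·8, 2·8 + 3·3) = (6 − 24, 16 + 9) = (-18, 25); dropping signs (only squares matter) gives (18, 25); check 18² + 25² = 324 + 625 = 949 ✓.
  949 · 101 = 95849: from (18² + 25²)(1² + 10²), take (18·1 − 25·10, 18·10 + 25·1) = (18 − 250, 180 + 25) = (-232, 205); dropping signs (only squares matter) gives (232, 205); check 232² + 205² = 53824 + 42025 = 95849 ✓.
Step 4: Order so x ≤ y and verify: 205² + 232² = 42025 + 53824 = 95849 = n. ✓

n = 95849 = 205² + 232² (one valid representation with x ≤ y).


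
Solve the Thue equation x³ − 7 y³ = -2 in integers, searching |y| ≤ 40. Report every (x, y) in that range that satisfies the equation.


The equation is x³ - 7y³ = -2. For fixed y, x³ = 7·y³ − 2, so a solution requires the RHS to be a perfect cube.
Strategy: iterate y from -40 to 40, compute RHS = 7·y³ − 2, and check whether it is a (positive or negative) perfect cube.
Check small values of y:
  y = 0: RHS = -2 is not a perfect cube.
  y = 1: RHS = 5 is not a perfect cube.
  y = -1: RHS = -9 is not a perfect cube.
  y = 2: RHS = 54 is not a perfect cube.
  y = -2: RHS = -58 is not a perfect cube.
  y = 3: RHS = 187 is not a perfect cube.
  y = -3: RHS = -191 is not a perfect cube.
Continuing the search up to |y| = 40 finds no solutions either.
No (x, y) in the scanned range satisfies the equation.

No integer solutions with |y| ≤ 40.


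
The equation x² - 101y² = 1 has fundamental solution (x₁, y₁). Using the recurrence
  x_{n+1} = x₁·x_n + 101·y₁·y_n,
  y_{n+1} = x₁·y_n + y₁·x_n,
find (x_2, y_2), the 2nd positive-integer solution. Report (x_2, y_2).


Step 1: Find the fundamental solution (x₁, y₁) of x² - 101y² = 1.
  Expand √101 as a continued fraction. a₀ = ⌊√101⌋ = 10; iterate m_{k+1} = d_k·a_k − m_k, d_{k+1} = (101 − m_{k+1}²)/d_k, a_{k+1} = ⌊(a₀ + m_{k+1})/d_{k+1}⌋ (starting m₀ = 0, d₀ = 1), with convergents p_k = a_k·p_{k-1} + p_{k-2}, q_k = a_k·q_{k-1} + q_{k-2} (p₋₁ = 1, q₋₁ = 0):
  k = 0: a₀ = 10; p₀/q₀ = 10/1; p₀² − 101·q₀² = 100 − 101 = -1.
  k = 1: m = 10, d = 1, a = ⌊(10 + 10)/1⌋ = 20; p/q = (20·10 + 1)/(20·1 + 0) = 201/20; p² − 101·q² = 40401 − 40400 = 1.
  The first convergent with p² − 101·q² = 1 gives the fundamental solution (x₁, y₁) = (201, 20).
Step 2: Apply the recurrence (x_{n+1}, y_{n+1}) = (x₁x_n + 101y₁y_n, x₁y_n + y₁x_n) repeatedly.
  From (x_1, y_1) = (201, 20): x_2 = 201·201 + 101·20·20 = 80801; y_2 = 201·20 + 20·201 = 8040.
Step 3: Verify x_2² - 101·y_2² = 6528801601 - 6528801600 = 1 (should be 1). ✓

(x_1, y_1) = (201, 20); (x_2, y_2) = (80801, 8040).


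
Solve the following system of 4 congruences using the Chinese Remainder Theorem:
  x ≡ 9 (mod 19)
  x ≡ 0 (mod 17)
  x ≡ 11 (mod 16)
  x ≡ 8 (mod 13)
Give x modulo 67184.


Product of moduli M = 19 · 17 · 16 · 13 = 67184.
Merge one congruence at a time:
  Start: x ≡ 9 (mod 19).
  Combine with x ≡ 0 (mod 17); new modulus lcm = 323.
    Write x = 9 + 19·t and substitute into x ≡ 0 (mod 17): 19·t ≡ 0 − 9 = -9 (mod 17).
    Reduce coefficients mod 17: 2·t ≡ 8 (mod 17).
    The inverse of 2 mod 17 is 9 (since 2·9 = 18 = 1·17 + 1), so t ≡ 9·8 = 72 ≡ 4 (mod 17).
    Then x = 9 + 19·4 = 85, valid modulo lcm(19, 17) = 323: x ≡ 85 (mod 323).
  Combine with x ≡ 11 (mod 16); new modulus lcm = 5168.
    Write x = 85 + 323·t and substitute into x ≡ 11 (mod 16): 323·t ≡ 11 − 85 = -74 (mod 16).
    Reduce coefficients mod 16: 3·t ≡ 6 (mod 16).
    The inverse of 3 mod 16 is 11 (since 3·11 = 33 = 2·16 + 1), so t ≡ 11·6 = 66 ≡ 2 (mod 16).
    Then x = 85 + 323·2 = 731, valid modulo lcm(323, 16) = 5168: x ≡ 731 (mod 5168).
  Combine with x ≡ 8 (mod 13); new modulus lcm = 67184.
    Write x = 731 + 5168·t and substitute into x ≡ 8 (mod 13): 5168·t ≡ 8 − 731 = -723 (mod 13).
    Reduce coefficients mod 13: 7·t ≡ 5 (mod 13).
    The inverse of 7 mod 13 is 2 (since 7·2 = 14 = 1·13 + 1), so t ≡ 2·5 = 10 ≡ 10 (mod 13).
    Then x = 731 + 5168·10 = 52411, valid modulo lcm(5168, 13) = 67184: x ≡ 52411 (mod 67184).
Verify against each original: 52411 mod 19 = 9, 52411 mod 17 = 0, 52411 mod 16 = 11, 52411 mod 13 = 8.

x ≡ 52411 (mod 67184).


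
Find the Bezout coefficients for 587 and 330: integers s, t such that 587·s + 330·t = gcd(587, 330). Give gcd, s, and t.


Euclidean algorithm on (587, 330) — divide until remainder is 0:
  587 = 1 · 330 + 257
  330 = 1 · 257 + 73
  257 = 3 · 73 + 38
  73 = 1 · 38 + 35
  38 = 1 · 35 + 3
  35 = 11 · 3 + 2
  3 = 1 · 2 + 1
  2 = 2 · 1 + 0
gcd(587, 330) = 1.
Track Bezout coefficients alongside the remainders: start with r₀ = 587 = a·1 + b·0 (s = 1, t = 0) and r₁ = 330 = a·0 + b·1 (s = 0, t = 1); each new remainder r_{k+1} = r_{k-1} − q_k·r_k inherits s_{k+1} = s_{k-1} − q_k·s_k, t_{k+1} = t_{k-1} − q_k·t_k, so r_k = a·s_k + b·t_k at every step:
  q = 1: r = 257, s = 1 − 1·0 = 1, t = 0 − 1·1 = -1  (check: 587·1 + 330·(-1) = 257)
  q = 1: r = 73, s = 0 − 1·1 = -1, t = 1 − 1·(-1) = 2  (check: 587·(-1) + 330·2 = 73)
  q = 3: r = 38, s = 1 − 3·(-1) = 4, t = -1 − 3·2 = -7  (check: 587·4 + 330·(-7) = 38)
  q = 1: r = 35, s = -1 − 1·4 = -5, t = 2 − 1·(-7) = 9  (check: 587·(-5) + 330·9 = 35)
  q = 1: r = 3, s = 4 − 1·(-5) = 9, t = -7 − 1·9 = -16  (check: 587·9 + 330·(-16) = 3)
  q = 11: r = 2, s = -5 − 11·9 = -104, t = 9 − 11·(-16) = 185  (check: 587·(-104) + 330·185 = 2)
  q = 1: r = 1, s = 9 − 1·(-104) = 113, t = -16 − 1·185 = -201  (check: 587·113 + 330·(-201) = 1)
The row with r = 1 (the gcd) gives the Bezout coefficients s = 113, t = -201.
Result: 587 · (113) + 330 · (-201) = 1.

gcd(587, 330) = 1; s = 113, t = -201 (check: 587·113 + 330·(-201) = 1).


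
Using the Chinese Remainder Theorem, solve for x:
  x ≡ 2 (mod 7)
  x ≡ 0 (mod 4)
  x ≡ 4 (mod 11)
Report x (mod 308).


Moduli 7, 4, 11 are pairwise coprime; by CRT there is a unique solution modulo M = 7 · 4 · 11 = 308.
Solve pairwise, accumulating the modulus:
  Start with x ≡ 2 (mod 7).
  Combine with x ≡ 0 (mod 4): since gcd(7, 4) = 1, we get a unique residue mod 28.
    Write x = 2 + 7·t and substitute into x ≡ 0 (mod 4): 7·t ≡ 0 − 2 = -2 (mod 4).
    Reduce coefficients mod 4: 3·t ≡ 2 (mod 4).
    The inverse of 3 mod 4 is 3 (since 3·3 = 9 = 2·4 + 1), so t ≡ 3·2 = 6 ≡ 2 (mod 4).
    Then x = 2 + 7·2 = 16, valid modulo lcm(7, 4) = 28: x ≡ 16 (mod 28).
  Combine with x ≡ 4 (mod 11): since gcd(28, 11) = 1, we get a unique residue mod 308.
    Write x = 16 + 28·t and substitute into x ≡ 4 (mod 11): 28·t ≡ 4 − 16 = -12 (mod 11).
    Reduce coefficients mod 11: 6·t ≡ 10 (mod 11).
    The inverse of 6 mod 11 is 2 (since 6·2 = 12 = 1·11 + 1), so t ≡ 2·10 = 20 ≡ 9 (mod 11).
    Then x = 16 + 28·9 = 268, valid modulo lcm(28, 11) = 308: x ≡ 268 (mod 308).
Verify: 268 mod 7 = 2 ✓, 268 mod 4 = 0 ✓, 268 mod 11 = 4 ✓.

x ≡ 268 (mod 308).


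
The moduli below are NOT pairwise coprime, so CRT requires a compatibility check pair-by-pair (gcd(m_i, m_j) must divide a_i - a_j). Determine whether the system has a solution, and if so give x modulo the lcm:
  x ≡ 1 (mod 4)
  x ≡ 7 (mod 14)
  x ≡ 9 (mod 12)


Moduli 4, 14, 12 are not pairwise coprime, so CRT works modulo lcm(m_i) when all pairwise compatibility conditions hold.
Pairwise compatibility: gcd(m_i, m_j) must divide a_i - a_j for every pair.
Merge one congruence at a time:
  Start: x ≡ 1 (mod 4).
  Combine with x ≡ 7 (mod 14): gcd(4, 14) = 2; 7 - 1 = 6, which IS divisible by 2, so compatible.
    Write x = 1 + 4·t and substitute into x ≡ 7 (mod 14): 4·t ≡ 7 − 1 = 6 (mod 14).
    Divide the congruence (and modulus) by g = 2: 2·t ≡ 3 (mod 7).
    The inverse of 2 mod 7 is 4 (since 2·4 = 8 = 1·7 + 1), so t ≡ 4·3 = 12 ≡ 5 (mod 7).
    Then x = 1 + 4·5 = 21, valid modulo lcm(4, 14) = 28: x ≡ 21 (mod 28).
  Combine with x ≡ 9 (mod 12): gcd(28, 12) = 4; 9 - 21 = -12, which IS divisible by 4, so compatible.
    Write x = 21 + 28·t and substitute into x ≡ 9 (mod 12): 28·t ≡ 9 − 21 = -12 (mod 12).
    Divide the congruence (and modulus) by g = 4: 7·t ≡ -3 (mod 3).
    Reduce coefficients mod 3: 1·t ≡ 0 (mod 3).
    So t ≡ 0 (mod 3).
    Then x = 21 + 28·0 = 21, valid modulo lcm(28, 12) = 84: x ≡ 21 (mod 84).
Verify: 21 mod 4 = 1, 21 mod 14 = 7, 21 mod 12 = 9.

x ≡ 21 (mod 84).


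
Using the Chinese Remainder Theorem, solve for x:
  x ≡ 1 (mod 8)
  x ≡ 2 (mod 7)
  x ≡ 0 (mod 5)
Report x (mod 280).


Moduli 8, 7, 5 are pairwise coprime; by CRT there is a unique solution modulo M = 8 · 7 · 5 = 280.
Solve pairwise, accumulating the modulus:
  Start with x ≡ 1 (mod 8).
  Combine with x ≡ 2 (mod 7): since gcd(8, 7) = 1, we get a unique residue mod 56.
    Write x = 1 + 8·t and substitute into x ≡ 2 (mod 7): 8·t ≡ 2 − 1 = 1 (mod 7).
    Reduce coefficients mod 7: 1·t ≡ 1 (mod 7).
    So t ≡ 1 (mod 7).
    Then x = 1 + 8·1 = 9, valid modulo lcm(8, 7) = 56: x ≡ 9 (mod 56).
  Combine with x ≡ 0 (mod 5): since gcd(56, 5) = 1, we get a unique residue mod 280.
    Write x = 9 + 56·t and substitute into x ≡ 0 (mod 5): 56·t ≡ 0 − 9 = -9 (mod 5).
    Reduce coefficients mod 5: 1·t ≡ 1 (mod 5).
    So t ≡ 1 (mod 5).
    Then x = 9 + 56·1 = 65, valid modulo lcm(56, 5) = 280: x ≡ 65 (mod 280).
Verify: 65 mod 8 = 1 ✓, 65 mod 7 = 2 ✓, 65 mod 5 = 0 ✓.

x ≡ 65 (mod 280).


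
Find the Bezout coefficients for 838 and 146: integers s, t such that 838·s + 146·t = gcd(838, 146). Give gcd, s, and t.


Euclidean algorithm on (838, 146) — divide until remainder is 0:
  838 = 5 · 146 + 108
  146 = 1 · 108 + 38
  108 = 2 · 38 + 32
  38 = 1 · 32 + 6
  32 = 5 · 6 + 2
  6 = 3 · 2 + 0
gcd(838, 146) = 2.
Track Bezout coefficients alongside the remainders: start with r₀ = 838 = a·1 + b·0 (s = 1, t = 0) and r₁ = 146 = a·0 + b·1 (s = 0, t = 1); each new remainder r_{k+1} = r_{k-1} − q_k·r_k inherits s_{k+1} = s_{k-1} − q_k·s_k, t_{k+1} = t_{k-1} − q_k·t_k, so r_k = a·s_k + b·t_k at every step:
  q = 5: r = 108, s = 1 − 5·0 = 1, t = 0 − 5·1 = -5  (check: 838·1 + 146·(-5) = 108)
  q = 1: r = 38, s = 0 − 1·1 = -1, t = 1 − 1·(-5) = 6  (check: 838·(-1) + 146·6 = 38)
  q = 2: r = 32, s = 1 − 2·(-1) = 3, t = -5 − 2·6 = -17  (check: 838·3 + 146·(-17) = 32)
  q = 1: r = 6, s = -1 − 1·3 = -4, t = 6 − 1·(-17) = 23  (check: 838·(-4) + 146·23 = 6)
  q = 5: r = 2, s = 3 − 5·(-4) = 23, t = -17 − 5·23 = -132  (check: 838·23 + 146·(-132) = 2)
The row with r = 2 (the gcd) gives the Bezout coefficients s = 23, t = -132.
Result: 838 · (23) + 146 · (-132) = 2.

gcd(838, 146) = 2; s = 23, t = -132 (check: 838·23 + 146·(-132) = 2).


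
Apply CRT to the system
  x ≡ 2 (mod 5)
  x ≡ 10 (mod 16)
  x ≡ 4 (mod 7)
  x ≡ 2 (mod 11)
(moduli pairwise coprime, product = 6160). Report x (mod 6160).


Product of moduli M = 5 · 16 · 7 · 11 = 6160.
Merge one congruence at a time:
  Start: x ≡ 2 (mod 5).
  Combine with x ≡ 10 (mod 16); new modulus lcm = 80.
    Write x = 2 + 5·t and substitute into x ≡ 10 (mod 16): 5·t ≡ 10 − 2 = 8 (mod 16).
    The inverse of 5 mod 16 is 13 (since 5·13 = 65 = 4·16 + 1), so t ≡ 13·8 = 104 ≡ 8 (mod 16).
    Then x = 2 + 5·8 = 42, valid modulo lcm(5, 16) = 80: x ≡ 42 (mod 80).
  Combine with x ≡ 4 (mod 7); new modulus lcm = 560.
    Write x = 42 + 80·t and substitute into x ≡ 4 (mod 7): 80·t ≡ 4 − 42 = -38 (mod 7).
    Reduce coefficients mod 7: 3·t ≡ 4 (mod 7).
    The inverse of 3 mod 7 is 5 (since 3·5 = 15 = 2·7 + 1), so t ≡ 5·4 = 20 ≡ 6 (mod 7).
    Then x = 42 + 80·6 = 522, valid modulo lcm(80, 7) = 560: x ≡ 522 (mod 560).
  Combine with x ≡ 2 (mod 11); new modulus lcm = 6160.
    Write x = 522 + 560·t and substitute into x ≡ 2 (mod 11): 560·t ≡ 2 − 522 = -520 (mod 11).
    Reduce coefficients mod 11: 10·t ≡ 8 (mod 11).
    The inverse of 10 mod 11 is 10 (since 10·10 = 100 = 9·11 + 1), so t ≡ 10·8 = 80 ≡ 3 (mod 11).
    Then x = 522 + 560·3 = 2202, valid modulo lcm(560, 11) = 6160: x ≡ 2202 (mod 6160).
Verify against each original: 2202 mod 5 = 2, 2202 mod 16 = 10, 2202 mod 7 = 4, 2202 mod 11 = 2.

x ≡ 2202 (mod 6160).


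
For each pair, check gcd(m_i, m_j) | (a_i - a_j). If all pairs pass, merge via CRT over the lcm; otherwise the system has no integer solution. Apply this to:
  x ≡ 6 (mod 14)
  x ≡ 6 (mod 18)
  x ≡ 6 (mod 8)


Moduli 14, 18, 8 are not pairwise coprime, so CRT works modulo lcm(m_i) when all pairwise compatibility conditions hold.
Pairwise compatibility: gcd(m_i, m_j) must divide a_i - a_j for every pair.
Merge one congruence at a time:
  Start: x ≡ 6 (mod 14).
  Combine with x ≡ 6 (mod 18): gcd(14, 18) = 2; 6 - 6 = 0, which IS divisible by 2, so compatible.
    Write x = 6 + 14·t and substitute into x ≡ 6 (mod 18): 14·t ≡ 6 − 6 = 0 (mod 18).
    Divide the congruence (and modulus) by g = 2: 7·t ≡ 0 (mod 9).
    The inverse of 7 mod 9 is 4 (since 7·4 = 28 = 3·9 + 1), so t ≡ 4·0 = 0 ≡ 0 (mod 9).
    Then x = 6 + 14·0 = 6, valid modulo lcm(14, 18) = 126: x ≡ 6 (mod 126).
  Combine with x ≡ 6 (mod 8): gcd(126, 8) = 2; 6 - 6 = 0, which IS divisible by 2, so compatible.
    Write x = 6 + 126·t and substitute into x ≡ 6 (mod 8): 126·t ≡ 6 − 6 = 0 (mod 8).
    Divide the congruence (and modulus) by g = 2: 63·t ≡ 0 (mod 4).
    Reduce coefficients mod 4: 3·t ≡ 0 (mod 4).
    The inverse of 3 mod 4 is 3 (since 3·3 = 9 = 2·4 + 1), so t ≡ 3·0 = 0 ≡ 0 (mod 4).
    Then x = 6 + 126·0 = 6, valid modulo lcm(126, 8) = 504: x ≡ 6 (mod 504).
Verify: 6 mod 14 = 6, 6 mod 18 = 6, 6 mod 8 = 6.

x ≡ 6 (mod 504).


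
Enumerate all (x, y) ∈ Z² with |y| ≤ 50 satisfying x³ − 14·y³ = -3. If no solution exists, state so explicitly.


The equation is x³ - 14y³ = -3. For fixed y, x³ = 14·y³ − 3, so a solution requires the RHS to be a perfect cube.
Strategy: iterate y from -50 to 50, compute RHS = 14·y³ − 3, and check whether it is a (positive or negative) perfect cube.
Check small values of y:
  y = 0: RHS = -3 is not a perfect cube.
  y = 1: RHS = 11 is not a perfect cube.
  y = -1: RHS = -17 is not a perfect cube.
  y = 2: RHS = 109 is not a perfect cube.
  y = -2: RHS = -115 is not a perfect cube.
  y = 3: RHS = 375 is not a perfect cube.
  y = -3: RHS = -381 is not a perfect cube.
Continuing the search up to |y| = 50 finds no solutions either.
No (x, y) in the scanned range satisfies the equation.

No integer solutions with |y| ≤ 50.


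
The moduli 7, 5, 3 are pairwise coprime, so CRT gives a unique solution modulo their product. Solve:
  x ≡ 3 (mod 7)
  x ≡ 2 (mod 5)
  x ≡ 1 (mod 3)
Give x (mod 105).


Moduli 7, 5, 3 are pairwise coprime; by CRT there is a unique solution modulo M = 7 · 5 · 3 = 105.
Solve pairwise, accumulating the modulus:
  Start with x ≡ 3 (mod 7).
  Combine with x ≡ 2 (mod 5): since gcd(7, 5) = 1, we get a unique residue mod 35.
    Write x = 3 + 7·t and substitute into x ≡ 2 (mod 5): 7·t ≡ 2 − 3 = -1 (mod 5).
    Reduce coefficients mod 5: 2·t ≡ 4 (mod 5).
    The inverse of 2 mod 5 is 3 (since 2·3 = 6 = 1·5 + 1), so t ≡ 3·4 = 12 ≡ 2 (mod 5).
    Then x = 3 + 7·2 = 17, valid modulo lcm(7, 5) = 35: x ≡ 17 (mod 35).
  Combine with x ≡ 1 (mod 3): since gcd(35, 3) = 1, we get a unique residue mod 105.
    Write x = 17 + 35·t and substitute into x ≡ 1 (mod 3): 35·t ≡ 1 − 17 = -16 (mod 3).
    Reduce coefficients mod 3: 2·t ≡ 2 (mod 3).
    The inverse of 2 mod 3 is 2 (since 2·2 = 4 = 1·3 + 1), so t ≡ 2·2 = 4 ≡ 1 (mod 3).
    Then x = 17 + 35·1 = 52, valid modulo lcm(35, 3) = 105: x ≡ 52 (mod 105).
Verify: 52 mod 7 = 3 ✓, 52 mod 5 = 2 ✓, 52 mod 3 = 1 ✓.

x ≡ 52 (mod 105).


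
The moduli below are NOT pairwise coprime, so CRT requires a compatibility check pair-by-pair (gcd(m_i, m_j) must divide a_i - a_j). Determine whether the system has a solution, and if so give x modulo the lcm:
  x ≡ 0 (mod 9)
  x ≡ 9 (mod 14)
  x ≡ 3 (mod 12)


Moduli 9, 14, 12 are not pairwise coprime, so CRT works modulo lcm(m_i) when all pairwise compatibility conditions hold.
Pairwise compatibility: gcd(m_i, m_j) must divide a_i - a_j for every pair.
Merge one congruence at a time:
  Start: x ≡ 0 (mod 9).
  Combine with x ≡ 9 (mod 14): gcd(9, 14) = 1; 9 - 0 = 9, which IS divisible by 1, so compatible.
    Write x = 0 + 9·t and substitute into x ≡ 9 (mod 14): 9·t ≡ 9 − 0 = 9 (mod 14).
    The inverse of 9 mod 14 is 11 (since 9·11 = 99 = 7·14 + 1), so t ≡ 11·9 = 99 ≡ 1 (mod 14).
    Then x = 0 + 9·1 = 9, valid modulo lcm(9, 14) = 126: x ≡ 9 (mod 126).
  Combine with x ≡ 3 (mod 12): gcd(126, 12) = 6; 3 - 9 = -6, which IS divisible by 6, so compatible.
    Write x = 9 + 126·t and substitute into x ≡ 3 (mod 12): 126·t ≡ 3 − 9 = -6 (mod 12).
    Divide the congruence (and modulus) by g = 6: 21·t ≡ -1 (mod 2).
    Reduce coefficients mod 2: 1·t ≡ 1 (mod 2).
    So t ≡ 1 (mod 2).
    Then x = 9 + 126·1 = 135, valid modulo lcm(126, 12) = 252: x ≡ 135 (mod 252).
Verify: 135 mod 9 = 0, 135 mod 14 = 9, 135 mod 12 = 3.

x ≡ 135 (mod 252).


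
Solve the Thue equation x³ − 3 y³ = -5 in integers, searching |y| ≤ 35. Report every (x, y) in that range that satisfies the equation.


The equation is x³ - 3y³ = -5. For fixed y, x³ = 3·y³ − 5, so a solution requires the RHS to be a perfect cube.
Strategy: iterate y from -35 to 35, compute RHS = 3·y³ − 5, and check whether it is a (positive or negative) perfect cube.
Check small values of y:
  y = 0: RHS = -5 is not a perfect cube.
  y = 1: RHS = -2 is not a perfect cube.
  y = -1: RHS = -8 = (-2)³ ⇒ x = -2 works.
  y = 2: RHS = 19 is not a perfect cube.
  y = -2: RHS = -29 is not a perfect cube.
  y = 3: RHS = 76 is not a perfect cube.
  y = -3: RHS = -86 is not a perfect cube.
Continuing the search up to |y| = 35 finds no further solutions beyond those listed.
Collected solutions: (-2, -1).

Solutions (with |y| ≤ 35): (-2, -1).


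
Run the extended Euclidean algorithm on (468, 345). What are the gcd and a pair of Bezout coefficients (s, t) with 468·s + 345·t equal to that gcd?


Euclidean algorithm on (468, 345) — divide until remainder is 0:
  468 = 1 · 345 + 123
  345 = 2 · 123 + 99
  123 = 1 · 99 + 24
  99 = 4 · 24 + 3
  24 = 8 · 3 + 0
gcd(468, 345) = 3.
Track Bezout coefficients alongside the remainders: start with r₀ = 468 = a·1 + b·0 (s = 1, t = 0) and r₁ = 345 = a·0 + b·1 (s = 0, t = 1); each new remainder r_{k+1} = r_{k-1} − q_k·r_k inherits s_{k+1} = s_{k-1} − q_k·s_k, t_{k+1} = t_{k-1} − q_k·t_k, so r_k = a·s_k + b·t_k at every step:
  q = 1: r = 123, s = 1 − 1·0 = 1, t = 0 − 1·1 = -1  (check: 468·1 + 345·(-1) = 123)
  q = 2: r = 99, s = 0 − 2·1 = -2, t = 1 − 2·(-1) = 3  (check: 468·(-2) + 345·3 = 99)
  q = 1: r = 24, s = 1 − 1·(-2) = 3, t = -1 − 1·3 = -4  (check: 468·3 + 345·(-4) = 24)
  q = 4: r = 3, s = -2 − 4·3 = -14, t = 3 − 4·(-4) = 19  (check: 468·(-14) + 345·19 = 3)
The row with r = 3 (the gcd) gives the Bezout coefficients s = -14, t = 19.
Result: 468 · (-14) + 345 · (19) = 3.

gcd(468, 345) = 3; s = -14, t = 19 (check: 468·(-14) + 345·19 = 3).


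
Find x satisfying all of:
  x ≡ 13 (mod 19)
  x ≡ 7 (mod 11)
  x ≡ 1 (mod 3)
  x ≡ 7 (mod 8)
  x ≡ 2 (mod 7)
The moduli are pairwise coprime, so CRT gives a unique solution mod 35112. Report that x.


Product of moduli M = 19 · 11 · 3 · 8 · 7 = 35112.
Merge one congruence at a time:
  Start: x ≡ 13 (mod 19).
  Combine with x ≡ 7 (mod 11); new modulus lcm = 209.
    Write x = 13 + 19·t and substitute into x ≡ 7 (mod 11): 19·t ≡ 7 − 13 = -6 (mod 11).
    Reduce coefficients mod 11: 8·t ≡ 5 (mod 11).
    The inverse of 8 mod 11 is 7 (since 8·7 = 56 = 5·11 + 1), so t ≡ 7·5 = 35 ≡ 2 (mod 11).
    Then x = 13 + 19·2 = 51, valid modulo lcm(19, 11) = 209: x ≡ 51 (mod 209).
  Combine with x ≡ 1 (mod 3); new modulus lcm = 627.
    Write x = 51 + 209·t and substitute into x ≡ 1 (mod 3): 209·t ≡ 1 − 51 = -50 (mod 3).
    Reduce coefficients mod 3: 2·t ≡ 1 (mod 3).
    The inverse of 2 mod 3 is 2 (since 2·2 = 4 = 1·3 + 1), so t ≡ 2·1 = 2 ≡ 2 (mod 3).
    Then x = 51 + 209·2 = 469, valid modulo lcm(209, 3) = 627: x ≡ 469 (mod 627).
  Combine with x ≡ 7 (mod 8); new modulus lcm = 5016.
    Write x = 469 + 627·t and substitute into x ≡ 7 (mod 8): 627·t ≡ 7 − 469 = -462 (mod 8).
    Reduce coefficients mod 8: 3·t ≡ 2 (mod 8).
    The inverse of 3 mod 8 is 3 (since 3·3 = 9 = 1·8 + 1), so t ≡ 3·2 = 6 ≡ 6 (mod 8).
    Then x = 469 + 627·6 = 4231, valid modulo lcm(627, 8) = 5016: x ≡ 4231 (mod 5016).
  Combine with x ≡ 2 (mod 7); new modulus lcm = 35112.
    Write x = 4231 + 5016·t and substitute into x ≡ 2 (mod 7): 5016·t ≡ 2 − 4231 = -4229 (mod 7).
    Reduce coefficients mod 7: 4·t ≡ 6 (mod 7).
    The inverse of 4 mod 7 is 2 (since 4·2 = 8 = 1·7 + 1), so t ≡ 2·6 = 12 ≡ 5 (mod 7).
    Then x = 4231 + 5016·5 = 29311, valid modulo lcm(5016, 7) = 35112: x ≡ 29311 (mod 35112).
Verify against each original: 29311 mod 19 = 13, 29311 mod 11 = 7, 29311 mod 3 = 1, 29311 mod 8 = 7, 29311 mod 7 = 2.

x ≡ 29311 (mod 35112).
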